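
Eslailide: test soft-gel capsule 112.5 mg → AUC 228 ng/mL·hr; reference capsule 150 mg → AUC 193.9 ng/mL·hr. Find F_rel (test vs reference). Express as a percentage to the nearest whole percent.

F_rel = (AUC_test/D_test) / (AUC_ref/D_ref)
      = (228/112.5) / (193.9/150)
      = 2.02667 / 1.29267 = 1.5678 = 156.78%

F_rel = 157%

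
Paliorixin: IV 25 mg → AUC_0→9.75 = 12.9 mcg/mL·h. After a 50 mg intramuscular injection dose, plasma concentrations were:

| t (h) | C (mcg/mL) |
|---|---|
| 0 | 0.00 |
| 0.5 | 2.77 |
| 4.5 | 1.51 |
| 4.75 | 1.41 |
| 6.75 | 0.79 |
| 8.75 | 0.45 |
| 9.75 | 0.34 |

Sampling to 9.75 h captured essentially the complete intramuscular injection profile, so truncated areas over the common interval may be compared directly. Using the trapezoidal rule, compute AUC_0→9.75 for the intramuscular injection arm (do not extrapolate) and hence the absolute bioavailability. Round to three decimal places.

F = 0.521

Trapezoidal AUC_0→9.75 (intramuscular injection):
  [0→0.5]: (0.00+2.77)/2 × 0.5 = 0.6925
  [0.5→4.5]: (2.77+1.51)/2 × 4 = 8.56
  [4.5→4.75]: (1.51+1.41)/2 × 0.25 = 0.365
  [4.75→6.75]: (1.41+0.79)/2 × 2 = 2.2
  [6.75→8.75]: (0.79+0.45)/2 × 2 = 1.24
  [8.75→9.75]: (0.45+0.34)/2 × 1 = 0.395
  Sum = 13.4525 mcg/mL·h
F = (AUC_ev/D_ev)/(AUC_iv/D_iv) = (13.4525/50)/(12.9/25) = 0.26905/0.516 = 0.5214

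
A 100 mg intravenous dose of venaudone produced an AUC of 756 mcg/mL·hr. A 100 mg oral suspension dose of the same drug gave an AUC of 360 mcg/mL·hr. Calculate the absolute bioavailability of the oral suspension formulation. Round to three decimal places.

F = (AUC_ev / D_ev) / (AUC_iv / D_iv)
  = (360/100) / (756/100)
  = 3.6 / 7.56 = 0.4762

F = 0.476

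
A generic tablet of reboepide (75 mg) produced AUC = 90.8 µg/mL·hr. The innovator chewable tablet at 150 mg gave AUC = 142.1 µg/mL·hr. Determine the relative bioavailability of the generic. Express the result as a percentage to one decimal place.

F_rel = 127.8%

F_rel = (AUC_test/D_test) / (AUC_ref/D_ref)
      = (90.8/75) / (142.1/150)
      = 1.21067 / 0.947333 = 1.2780 = 127.80%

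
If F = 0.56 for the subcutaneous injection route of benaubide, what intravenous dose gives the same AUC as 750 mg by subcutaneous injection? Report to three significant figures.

Systemic exposure from an extravascular dose = F × D_ev, so the equivalent IV dose is F × D_ev.
D_iv = F × D_ev = 0.56 × 750 = 420 mg

D_iv = 420 mg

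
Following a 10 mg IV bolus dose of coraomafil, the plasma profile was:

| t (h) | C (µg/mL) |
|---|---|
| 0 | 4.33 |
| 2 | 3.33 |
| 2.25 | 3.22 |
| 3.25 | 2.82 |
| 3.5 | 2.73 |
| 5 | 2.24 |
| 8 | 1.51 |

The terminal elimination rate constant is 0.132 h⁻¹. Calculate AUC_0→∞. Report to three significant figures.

AUC = 33.0 µg/mL·h

Trapezoidal AUC_0→8:
  [0→2]: (4.33+3.33)/2 × 2 = 7.66
  [2→2.25]: (3.33+3.22)/2 × 0.25 = 0.81875
  [2.25→3.25]: (3.22+2.82)/2 × 1 = 3.02
  [3.25→3.5]: (2.82+2.73)/2 × 0.25 = 0.69375
  [3.5→5]: (2.73+2.24)/2 × 1.5 = 3.7275
  [5→8]: (2.24+1.51)/2 × 3 = 5.625
  Sum = 21.545 µg/mL·h
Extrapolated tail: C_last / k_e = 1.51 / 0.132 = 11.439
AUC_0→∞ = 21.545 + 11.439 = 32.984 µg/mL·h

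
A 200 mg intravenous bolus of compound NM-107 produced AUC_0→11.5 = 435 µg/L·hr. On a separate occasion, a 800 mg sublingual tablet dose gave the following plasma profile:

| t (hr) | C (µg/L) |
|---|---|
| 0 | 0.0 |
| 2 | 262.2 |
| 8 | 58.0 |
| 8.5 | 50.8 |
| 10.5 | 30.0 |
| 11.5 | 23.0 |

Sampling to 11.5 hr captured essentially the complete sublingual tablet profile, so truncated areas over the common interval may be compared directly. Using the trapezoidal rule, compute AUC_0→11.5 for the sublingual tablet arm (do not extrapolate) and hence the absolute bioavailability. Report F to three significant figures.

Trapezoidal AUC_0→11.5 (sublingual tablet):
  [0→2]: (0.0+262.2)/2 × 2 = 262.2
  [2→8]: (262.2+58.0)/2 × 6 = 960.6
  [8→8.5]: (58.0+50.8)/2 × 0.5 = 27.2
  [8.5→10.5]: (50.8+30.0)/2 × 2 = 80.8
  [10.5→11.5]: (30.0+23.0)/2 × 1 = 26.5
  Sum = 1357.3 µg/L·hr
F = (AUC_ev/D_ev)/(AUC_iv/D_iv) = (1357.3/800)/(435/200) = 1.696625/2.175 = 0.7801

F = 0.780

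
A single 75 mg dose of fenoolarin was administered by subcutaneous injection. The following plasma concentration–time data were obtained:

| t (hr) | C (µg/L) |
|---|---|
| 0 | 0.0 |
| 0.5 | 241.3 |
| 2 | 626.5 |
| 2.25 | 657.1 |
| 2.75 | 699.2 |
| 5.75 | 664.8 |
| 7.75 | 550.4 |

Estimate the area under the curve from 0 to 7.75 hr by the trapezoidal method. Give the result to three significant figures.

AUC = 4470 µg/L·hr

Trapezoidal AUC_0→7.75:
  [0→0.5]: (0.0+241.3)/2 × 0.5 = 60.325
  [0.5→2]: (241.3+626.5)/2 × 1.5 = 650.85
  [2→2.25]: (626.5+657.1)/2 × 0.25 = 160.45
  [2.25→2.75]: (657.1+699.2)/2 × 0.5 = 339.075
  [2.75→5.75]: (699.2+664.8)/2 × 3 = 2046.0
  [5.75→7.75]: (664.8+550.4)/2 × 2 = 1215.2
  Sum = 4471.9 µg/L·hr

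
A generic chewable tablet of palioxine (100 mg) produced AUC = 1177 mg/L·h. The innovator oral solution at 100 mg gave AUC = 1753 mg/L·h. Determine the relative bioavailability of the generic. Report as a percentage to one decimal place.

F_rel = 67.1%

F_rel = (AUC_test/D_test) / (AUC_ref/D_ref)
      = (1177/100) / (1753/100)
      = 11.77 / 17.53 = 0.6714 = 67.14%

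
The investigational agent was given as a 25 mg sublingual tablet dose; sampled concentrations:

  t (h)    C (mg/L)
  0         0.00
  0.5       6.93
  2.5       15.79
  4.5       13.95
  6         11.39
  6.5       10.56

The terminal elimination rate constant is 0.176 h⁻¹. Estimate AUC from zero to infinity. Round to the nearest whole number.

Trapezoidal AUC_0→6.5:
  [0→0.5]: (0.00+6.93)/2 × 0.5 = 1.7325
  [0.5→2.5]: (6.93+15.79)/2 × 2 = 22.72
  [2.5→4.5]: (15.79+13.95)/2 × 2 = 29.74
  [4.5→6]: (13.95+11.39)/2 × 1.5 = 19.005
  [6→6.5]: (11.39+10.56)/2 × 0.5 = 5.4875
  Sum = 78.685 mg/L·h
Extrapolated tail: C_last / k_e = 10.56 / 0.176 = 60.000
AUC_0→∞ = 78.685 + 60.000 = 138.685 mg/L·h

AUC = 139 mg/L·h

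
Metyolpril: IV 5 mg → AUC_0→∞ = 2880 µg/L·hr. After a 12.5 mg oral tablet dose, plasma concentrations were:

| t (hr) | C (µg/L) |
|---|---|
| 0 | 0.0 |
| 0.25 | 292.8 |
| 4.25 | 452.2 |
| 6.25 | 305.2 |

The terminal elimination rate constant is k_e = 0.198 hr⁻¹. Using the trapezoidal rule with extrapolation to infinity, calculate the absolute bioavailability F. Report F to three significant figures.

Trapezoidal AUC_0→6.25 (oral tablet):
  [0→0.25]: (0.0+292.8)/2 × 0.25 = 36.6
  [0.25→4.25]: (292.8+452.2)/2 × 4 = 1490.0
  [4.25→6.25]: (452.2+305.2)/2 × 2 = 757.4
  Sum = 2284.0 µg/L·hr
Tail: C_last/k_e = 305.2/0.198 = 1541.414
AUC_0→∞ (oral tablet) = 2284.0 + 1541.414 = 3825.414 µg/L·hr
F = (AUC_ev/D_ev)/(AUC_iv/D_iv) = (3825.414/12.5)/(2880/5) = 306.03312/576 = 0.5313

F = 0.531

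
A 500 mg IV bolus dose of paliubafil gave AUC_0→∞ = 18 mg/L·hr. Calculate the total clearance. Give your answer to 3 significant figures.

CL = 27.8 L/hr

CL = Dose_iv / AUC_0→∞
   = 500 / 18 = 27.7778 L/hr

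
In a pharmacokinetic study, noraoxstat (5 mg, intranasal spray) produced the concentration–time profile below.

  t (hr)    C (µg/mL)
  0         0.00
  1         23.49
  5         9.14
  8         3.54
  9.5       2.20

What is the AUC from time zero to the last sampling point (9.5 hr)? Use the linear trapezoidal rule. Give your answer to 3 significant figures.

Trapezoidal AUC_0→9.5:
  [0→1]: (0.00+23.49)/2 × 1 = 11.745
  [1→5]: (23.49+9.14)/2 × 4 = 65.26
  [5→8]: (9.14+3.54)/2 × 3 = 19.02
  [8→9.5]: (3.54+2.20)/2 × 1.5 = 4.305
  Sum = 100.33 µg/mL·hr

AUC = 100 µg/mL·hr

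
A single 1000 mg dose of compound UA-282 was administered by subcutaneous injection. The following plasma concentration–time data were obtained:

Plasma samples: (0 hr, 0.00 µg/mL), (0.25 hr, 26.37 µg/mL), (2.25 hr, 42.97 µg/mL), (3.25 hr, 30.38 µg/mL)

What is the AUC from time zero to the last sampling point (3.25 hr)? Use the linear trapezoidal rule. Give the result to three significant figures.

Trapezoidal AUC_0→3.25:
  [0→0.25]: (0.00+26.37)/2 × 0.25 = 3.29625
  [0.25→2.25]: (26.37+42.97)/2 × 2 = 69.34
  [2.25→3.25]: (42.97+30.38)/2 × 1 = 36.675
  Sum = 109.31125 µg/mL·hr

AUC = 109 µg/mL·hr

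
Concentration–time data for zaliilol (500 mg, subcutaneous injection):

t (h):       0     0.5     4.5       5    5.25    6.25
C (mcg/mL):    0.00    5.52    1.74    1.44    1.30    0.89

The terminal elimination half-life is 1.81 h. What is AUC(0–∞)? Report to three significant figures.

AUC = 20.5 mcg/mL·h

Trapezoidal AUC_0→6.25:
  [0→0.5]: (0.00+5.52)/2 × 0.5 = 1.38
  [0.5→4.5]: (5.52+1.74)/2 × 4 = 14.52
  [4.5→5]: (1.74+1.44)/2 × 0.5 = 0.795
  [5→5.25]: (1.44+1.30)/2 × 0.25 = 0.3425
  [5.25→6.25]: (1.30+0.89)/2 × 1 = 1.095
  Sum = 18.1325 mcg/mL·h
k_e = ln2 / t½ = 0.693147 / 1.81 = 0.3830 h^-1
Extrapolated tail: C_last / k_e = 0.89 / 0.383 = 2.324
AUC_0→∞ = 18.1325 + 2.324 = 20.4565 mcg/mL·h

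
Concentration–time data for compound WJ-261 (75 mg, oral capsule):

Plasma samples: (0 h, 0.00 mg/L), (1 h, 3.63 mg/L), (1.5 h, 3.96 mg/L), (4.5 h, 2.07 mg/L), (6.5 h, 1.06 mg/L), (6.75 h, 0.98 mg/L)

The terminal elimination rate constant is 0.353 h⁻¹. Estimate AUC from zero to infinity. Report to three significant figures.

Trapezoidal AUC_0→6.75:
  [0→1]: (0.00+3.63)/2 × 1 = 1.815
  [1→1.5]: (3.63+3.96)/2 × 0.5 = 1.8975
  [1.5→4.5]: (3.96+2.07)/2 × 3 = 9.045
  [4.5→6.5]: (2.07+1.06)/2 × 2 = 3.13
  [6.5→6.75]: (1.06+0.98)/2 × 0.25 = 0.255
  Sum = 16.1425 mg/L·h
Extrapolated tail: C_last / k_e = 0.98 / 0.353 = 2.776
AUC_0→∞ = 16.1425 + 2.776 = 18.9185 mg/L·h

AUC = 18.9 mg/L·h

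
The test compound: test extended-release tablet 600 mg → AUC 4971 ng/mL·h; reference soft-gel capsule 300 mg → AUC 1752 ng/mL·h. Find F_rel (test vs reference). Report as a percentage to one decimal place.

F_rel = (AUC_test/D_test) / (AUC_ref/D_ref)
      = (4971/600) / (1752/300)
      = 8.285 / 5.84 = 1.4187 = 141.87%

F_rel = 141.9%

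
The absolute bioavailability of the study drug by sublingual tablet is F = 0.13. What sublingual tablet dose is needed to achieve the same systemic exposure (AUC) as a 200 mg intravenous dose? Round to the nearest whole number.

For equal systemic exposure: F × D_ev = D_iv
D_ev = D_iv / F = 200 / 0.13 = 1538.46 mg

D_sublingual = 1538 mg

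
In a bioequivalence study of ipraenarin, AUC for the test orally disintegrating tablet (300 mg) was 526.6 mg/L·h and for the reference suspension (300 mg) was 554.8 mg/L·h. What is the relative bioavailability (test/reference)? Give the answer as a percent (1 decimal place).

F_rel = 94.9%

F_rel = (AUC_test/D_test) / (AUC_ref/D_ref)
      = (526.6/300) / (554.8/300)
      = 1.75533 / 1.84933 = 0.9492 = 94.92%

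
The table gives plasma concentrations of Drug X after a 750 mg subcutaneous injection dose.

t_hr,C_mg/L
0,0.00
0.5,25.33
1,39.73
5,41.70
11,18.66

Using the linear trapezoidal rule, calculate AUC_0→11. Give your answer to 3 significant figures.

AUC = 367 mg/L·hr

Trapezoidal AUC_0→11:
  [0→0.5]: (0.00+25.33)/2 × 0.5 = 6.3325
  [0.5→1]: (25.33+39.73)/2 × 0.5 = 16.265
  [1→5]: (39.73+41.70)/2 × 4 = 162.86
  [5→11]: (41.70+18.66)/2 × 6 = 181.08
  Sum = 366.5375 mg/L·hr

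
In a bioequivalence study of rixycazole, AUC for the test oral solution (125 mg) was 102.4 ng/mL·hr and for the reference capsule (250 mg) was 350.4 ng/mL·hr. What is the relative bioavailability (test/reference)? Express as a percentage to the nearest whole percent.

F_rel = (AUC_test/D_test) / (AUC_ref/D_ref)
      = (102.4/125) / (350.4/250)
      = 0.8192 / 1.4016 = 0.5845 = 58.45%

F_rel = 58%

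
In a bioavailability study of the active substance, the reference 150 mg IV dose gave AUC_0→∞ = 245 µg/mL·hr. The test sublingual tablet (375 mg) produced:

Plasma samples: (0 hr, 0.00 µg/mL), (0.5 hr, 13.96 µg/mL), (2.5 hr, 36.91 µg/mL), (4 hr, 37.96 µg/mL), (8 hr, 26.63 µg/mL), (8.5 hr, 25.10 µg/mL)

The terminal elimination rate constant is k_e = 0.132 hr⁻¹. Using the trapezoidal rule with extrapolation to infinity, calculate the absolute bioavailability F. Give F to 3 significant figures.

F = 0.723

Trapezoidal AUC_0→8.5 (sublingual tablet):
  [0→0.5]: (0.00+13.96)/2 × 0.5 = 3.49
  [0.5→2.5]: (13.96+36.91)/2 × 2 = 50.87
  [2.5→4]: (36.91+37.96)/2 × 1.5 = 56.1525
  [4→8]: (37.96+26.63)/2 × 4 = 129.18
  [8→8.5]: (26.63+25.10)/2 × 0.5 = 12.9325
  Sum = 252.625 µg/mL·hr
Tail: C_last/k_e = 25.10/0.132 = 190.152
AUC_0→∞ (sublingual tablet) = 252.625 + 190.152 = 442.777 µg/mL·hr
F = (AUC_ev/D_ev)/(AUC_iv/D_iv) = (442.777/375)/(245/150) = 1.18074/1.63333 = 0.7229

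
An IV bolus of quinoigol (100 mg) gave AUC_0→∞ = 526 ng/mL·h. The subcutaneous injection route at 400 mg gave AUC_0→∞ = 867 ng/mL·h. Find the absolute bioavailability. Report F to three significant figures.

F = (AUC_ev / D_ev) / (AUC_iv / D_iv)
  = (867/400) / (526/100)
  = 2.1675 / 5.26 = 0.4121

F = 0.412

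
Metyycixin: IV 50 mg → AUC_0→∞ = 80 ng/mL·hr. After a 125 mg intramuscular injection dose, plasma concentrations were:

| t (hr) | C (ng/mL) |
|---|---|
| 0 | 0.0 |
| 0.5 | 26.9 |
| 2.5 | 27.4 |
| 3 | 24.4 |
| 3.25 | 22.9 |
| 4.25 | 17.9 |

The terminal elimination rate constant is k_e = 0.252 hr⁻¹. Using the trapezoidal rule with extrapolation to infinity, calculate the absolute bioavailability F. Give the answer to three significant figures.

F = 0.857

Trapezoidal AUC_0→4.25 (intramuscular injection):
  [0→0.5]: (0.0+26.9)/2 × 0.5 = 6.725
  [0.5→2.5]: (26.9+27.4)/2 × 2 = 54.3
  [2.5→3]: (27.4+24.4)/2 × 0.5 = 12.95
  [3→3.25]: (24.4+22.9)/2 × 0.25 = 5.9125
  [3.25→4.25]: (22.9+17.9)/2 × 1 = 20.4
  Sum = 100.2875 ng/mL·hr
Tail: C_last/k_e = 17.9/0.252 = 71.032
AUC_0→∞ (intramuscular injection) = 100.2875 + 71.032 = 171.3195 ng/mL·hr
F = (AUC_ev/D_ev)/(AUC_iv/D_iv) = (171.3195/125)/(80/50) = 1.370556/1.6 = 0.8566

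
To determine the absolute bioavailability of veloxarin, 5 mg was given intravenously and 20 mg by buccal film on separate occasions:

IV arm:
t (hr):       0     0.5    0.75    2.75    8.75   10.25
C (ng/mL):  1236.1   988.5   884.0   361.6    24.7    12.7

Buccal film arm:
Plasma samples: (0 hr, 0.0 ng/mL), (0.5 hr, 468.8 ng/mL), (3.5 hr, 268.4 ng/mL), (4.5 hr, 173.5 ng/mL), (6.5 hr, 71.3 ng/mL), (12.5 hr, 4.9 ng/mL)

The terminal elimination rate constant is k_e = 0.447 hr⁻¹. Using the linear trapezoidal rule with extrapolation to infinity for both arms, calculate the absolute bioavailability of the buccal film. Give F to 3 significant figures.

F = 0.148

Trapezoidal AUC_0→10.25 (IV):
  [0→0.5]: (1236.1+988.5)/2 × 0.5 = 556.15
  [0.5→0.75]: (988.5+884.0)/2 × 0.25 = 234.0625
  [0.75→2.75]: (884.0+361.6)/2 × 2 = 1245.6
  [2.75→8.75]: (361.6+24.7)/2 × 6 = 1158.9
  [8.75→10.25]: (24.7+12.7)/2 × 1.5 = 28.05
  Sum = 3222.7625 ng/mL·hr
IV tail: 12.7/0.447 = 28.412; AUC_iv,0→∞ = 3222.7625 + 28.412 = 3251.1745 ng/mL·hr
Trapezoidal AUC_0→12.5 (buccal film):
  [0→0.5]: (0.0+468.8)/2 × 0.5 = 117.2
  [0.5→3.5]: (468.8+268.4)/2 × 3 = 1105.8
  [3.5→4.5]: (268.4+173.5)/2 × 1 = 220.95
  [4.5→6.5]: (173.5+71.3)/2 × 2 = 244.8
  [6.5→12.5]: (71.3+4.9)/2 × 6 = 228.6
  Sum = 1917.35 ng/mL·hr
buccal film tail: 4.9/0.447 = 10.962; AUC_ev,0→∞ = 1917.35 + 10.962 = 1928.312 ng/mL·hr
F = (AUC_ev/D_ev)/(AUC_iv/D_iv) = (1928.312/20)/(3251.1745/5) = 96.4156/650.2349 = 0.1483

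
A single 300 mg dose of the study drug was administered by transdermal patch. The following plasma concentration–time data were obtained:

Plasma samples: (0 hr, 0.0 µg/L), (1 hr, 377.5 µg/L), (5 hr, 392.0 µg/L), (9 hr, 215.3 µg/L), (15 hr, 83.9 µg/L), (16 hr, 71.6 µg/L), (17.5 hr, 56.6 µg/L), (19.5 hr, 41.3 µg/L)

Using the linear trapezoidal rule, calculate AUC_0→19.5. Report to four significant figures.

AUC = 4112 µg/L·hr

Trapezoidal AUC_0→19.5:
  [0→1]: (0.0+377.5)/2 × 1 = 188.75
  [1→5]: (377.5+392.0)/2 × 4 = 1539.0
  [5→9]: (392.0+215.3)/2 × 4 = 1214.6
  [9→15]: (215.3+83.9)/2 × 6 = 897.6
  [15→16]: (83.9+71.6)/2 × 1 = 77.75
  [16→17.5]: (71.6+56.6)/2 × 1.5 = 96.15
  [17.5→19.5]: (56.6+41.3)/2 × 2 = 97.9
  Sum = 4111.75 µg/L·hr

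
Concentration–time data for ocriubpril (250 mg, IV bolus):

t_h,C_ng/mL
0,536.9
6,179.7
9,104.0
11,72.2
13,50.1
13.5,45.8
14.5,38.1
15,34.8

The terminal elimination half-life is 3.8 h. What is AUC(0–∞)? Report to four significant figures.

Trapezoidal AUC_0→15:
  [0→6]: (536.9+179.7)/2 × 6 = 2149.8
  [6→9]: (179.7+104.0)/2 × 3 = 425.55
  [9→11]: (104.0+72.2)/2 × 2 = 176.2
  [11→13]: (72.2+50.1)/2 × 2 = 122.3
  [13→13.5]: (50.1+45.8)/2 × 0.5 = 23.975
  [13.5→14.5]: (45.8+38.1)/2 × 1 = 41.95
  [14.5→15]: (38.1+34.8)/2 × 0.5 = 18.225
  Sum = 2958.0 ng/mL·h
k_e = ln2 / t½ = 0.693147 / 3.8 = 0.1824 h^-1
Extrapolated tail: C_last / k_e = 34.8 / 0.1824 = 190.789
AUC_0→∞ = 2958.0 + 190.789 = 3148.789 ng/mL·h

AUC = 3149 ng/mL·h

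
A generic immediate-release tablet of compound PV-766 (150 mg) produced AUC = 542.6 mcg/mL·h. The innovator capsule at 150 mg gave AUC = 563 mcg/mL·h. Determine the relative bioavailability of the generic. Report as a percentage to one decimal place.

F_rel = (AUC_test/D_test) / (AUC_ref/D_ref)
      = (542.6/150) / (563/150)
      = 3.61733 / 3.75333 = 0.9638 = 96.38%

F_rel = 96.4%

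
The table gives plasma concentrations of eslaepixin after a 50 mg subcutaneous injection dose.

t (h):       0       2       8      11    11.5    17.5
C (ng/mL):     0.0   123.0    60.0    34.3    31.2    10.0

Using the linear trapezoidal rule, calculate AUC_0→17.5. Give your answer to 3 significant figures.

Trapezoidal AUC_0→17.5:
  [0→2]: (0.0+123.0)/2 × 2 = 123.0
  [2→8]: (123.0+60.0)/2 × 6 = 549.0
  [8→11]: (60.0+34.3)/2 × 3 = 141.45
  [11→11.5]: (34.3+31.2)/2 × 0.5 = 16.375
  [11.5→17.5]: (31.2+10.0)/2 × 6 = 123.6
  Sum = 953.425 ng/mL·h

AUC = 953 ng/mL·h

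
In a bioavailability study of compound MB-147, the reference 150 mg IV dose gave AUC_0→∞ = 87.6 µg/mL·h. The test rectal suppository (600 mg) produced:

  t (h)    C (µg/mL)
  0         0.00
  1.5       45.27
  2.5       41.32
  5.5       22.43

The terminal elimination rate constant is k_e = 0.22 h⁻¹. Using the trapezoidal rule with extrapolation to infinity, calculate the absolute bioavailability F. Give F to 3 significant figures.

Trapezoidal AUC_0→5.5 (rectal suppository):
  [0→1.5]: (0.00+45.27)/2 × 1.5 = 33.9525
  [1.5→2.5]: (45.27+41.32)/2 × 1 = 43.295
  [2.5→5.5]: (41.32+22.43)/2 × 3 = 95.625
  Sum = 172.8725 µg/mL·h
Tail: C_last/k_e = 22.43/0.22 = 101.955
AUC_0→∞ (rectal suppository) = 172.8725 + 101.955 = 274.8275 µg/mL·h
F = (AUC_ev/D_ev)/(AUC_iv/D_iv) = (274.8275/600)/(87.6/150) = 0.458046/0.584 = 0.7843

F = 0.784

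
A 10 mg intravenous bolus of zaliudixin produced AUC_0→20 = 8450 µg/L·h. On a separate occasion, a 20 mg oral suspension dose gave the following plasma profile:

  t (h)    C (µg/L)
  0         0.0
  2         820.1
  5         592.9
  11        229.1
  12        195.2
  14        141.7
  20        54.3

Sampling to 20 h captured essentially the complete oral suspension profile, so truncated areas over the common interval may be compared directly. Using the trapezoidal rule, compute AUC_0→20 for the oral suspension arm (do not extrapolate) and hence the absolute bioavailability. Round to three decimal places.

F = 0.387

Trapezoidal AUC_0→20 (oral suspension):
  [0→2]: (0.0+820.1)/2 × 2 = 820.1
  [2→5]: (820.1+592.9)/2 × 3 = 2119.5
  [5→11]: (592.9+229.1)/2 × 6 = 2466.0
  [11→12]: (229.1+195.2)/2 × 1 = 212.15
  [12→14]: (195.2+141.7)/2 × 2 = 336.9
  [14→20]: (141.7+54.3)/2 × 6 = 588.0
  Sum = 6542.65 µg/L·h
F = (AUC_ev/D_ev)/(AUC_iv/D_iv) = (6542.65/20)/(8450/10) = 327.1325/845 = 0.3871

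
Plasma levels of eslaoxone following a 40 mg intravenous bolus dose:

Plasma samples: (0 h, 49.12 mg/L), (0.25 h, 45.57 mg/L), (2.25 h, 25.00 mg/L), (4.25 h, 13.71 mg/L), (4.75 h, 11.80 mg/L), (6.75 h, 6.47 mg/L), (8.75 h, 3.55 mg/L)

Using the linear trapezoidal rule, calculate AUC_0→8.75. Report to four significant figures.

Trapezoidal AUC_0→8.75:
  [0→0.25]: (49.12+45.57)/2 × 0.25 = 11.83625
  [0.25→2.25]: (45.57+25.00)/2 × 2 = 70.57
  [2.25→4.25]: (25.00+13.71)/2 × 2 = 38.71
  [4.25→4.75]: (13.71+11.80)/2 × 0.5 = 6.3775
  [4.75→6.75]: (11.80+6.47)/2 × 2 = 18.27
  [6.75→8.75]: (6.47+3.55)/2 × 2 = 10.02
  Sum = 155.78375 mg/L·h

AUC = 155.8 mg/L·h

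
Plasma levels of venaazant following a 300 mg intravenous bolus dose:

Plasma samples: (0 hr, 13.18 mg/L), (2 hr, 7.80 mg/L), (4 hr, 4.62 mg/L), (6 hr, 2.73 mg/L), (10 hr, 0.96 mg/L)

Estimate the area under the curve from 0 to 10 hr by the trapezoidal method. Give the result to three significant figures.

AUC = 48.1 mg/L·hr

Trapezoidal AUC_0→10:
  [0→2]: (13.18+7.80)/2 × 2 = 20.98
  [2→4]: (7.80+4.62)/2 × 2 = 12.42
  [4→6]: (4.62+2.73)/2 × 2 = 7.35
  [6→10]: (2.73+0.96)/2 × 4 = 7.38
  Sum = 48.13 mg/L·hr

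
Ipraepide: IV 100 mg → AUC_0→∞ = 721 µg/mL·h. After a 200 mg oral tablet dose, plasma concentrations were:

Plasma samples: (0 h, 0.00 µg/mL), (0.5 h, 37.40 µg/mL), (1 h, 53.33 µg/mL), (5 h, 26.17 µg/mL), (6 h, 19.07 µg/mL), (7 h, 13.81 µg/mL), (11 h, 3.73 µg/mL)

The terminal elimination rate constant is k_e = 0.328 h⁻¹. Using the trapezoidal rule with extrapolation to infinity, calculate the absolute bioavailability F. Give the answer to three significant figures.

Trapezoidal AUC_0→11 (oral tablet):
  [0→0.5]: (0.00+37.40)/2 × 0.5 = 9.35
  [0.5→1]: (37.40+53.33)/2 × 0.5 = 22.6825
  [1→5]: (53.33+26.17)/2 × 4 = 159.0
  [5→6]: (26.17+19.07)/2 × 1 = 22.62
  [6→7]: (19.07+13.81)/2 × 1 = 16.44
  [7→11]: (13.81+3.73)/2 × 4 = 35.08
  Sum = 265.1725 µg/mL·h
Tail: C_last/k_e = 3.73/0.328 = 11.372
AUC_0→∞ (oral tablet) = 265.1725 + 11.372 = 276.5445 µg/mL·h
F = (AUC_ev/D_ev)/(AUC_iv/D_iv) = (276.5445/200)/(721/100) = 1.3827225/7.21 = 0.1918

F = 0.192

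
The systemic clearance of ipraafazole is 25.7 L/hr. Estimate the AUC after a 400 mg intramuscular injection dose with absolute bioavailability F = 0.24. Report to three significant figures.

AUC_0→∞ = F × Dose / CL
        = 0.24 × 400 / 25.7 = 3.73541 mg/L·hr

AUC = 3.74 mg/L·hr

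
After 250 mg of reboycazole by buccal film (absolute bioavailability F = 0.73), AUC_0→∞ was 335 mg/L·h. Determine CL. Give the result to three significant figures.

CL = 0.545 L/h

CL = F × Dose / AUC_0→∞
   = 0.73 × 250 / 335 = 0.544776 L/h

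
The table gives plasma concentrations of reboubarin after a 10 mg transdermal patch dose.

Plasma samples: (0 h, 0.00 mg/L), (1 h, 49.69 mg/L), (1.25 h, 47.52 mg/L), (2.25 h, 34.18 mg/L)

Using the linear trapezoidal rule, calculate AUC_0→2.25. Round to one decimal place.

AUC = 77.8 mg/L·h

Trapezoidal AUC_0→2.25:
  [0→1]: (0.00+49.69)/2 × 1 = 24.845
  [1→1.25]: (49.69+47.52)/2 × 0.25 = 12.15125
  [1.25→2.25]: (47.52+34.18)/2 × 1 = 40.85
  Sum = 77.84625 mg/L·h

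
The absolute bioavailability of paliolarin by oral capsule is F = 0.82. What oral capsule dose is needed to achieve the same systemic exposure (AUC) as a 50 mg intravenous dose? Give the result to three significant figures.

For equal systemic exposure: F × D_ev = D_iv
D_ev = D_iv / F = 50 / 0.82 = 60.9756 mg

D_oral = 61.0 mg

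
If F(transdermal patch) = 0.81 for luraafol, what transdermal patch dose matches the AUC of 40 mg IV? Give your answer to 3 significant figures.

For equal systemic exposure: F × D_ev = D_iv
D_ev = D_iv / F = 40 / 0.81 = 49.3827 mg

D_transdermal = 49.4 mg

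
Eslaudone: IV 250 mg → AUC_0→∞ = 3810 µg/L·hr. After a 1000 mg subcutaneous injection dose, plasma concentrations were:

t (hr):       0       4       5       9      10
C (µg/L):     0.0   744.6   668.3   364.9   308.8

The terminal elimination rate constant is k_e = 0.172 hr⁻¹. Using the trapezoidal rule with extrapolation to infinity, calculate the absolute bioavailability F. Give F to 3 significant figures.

Trapezoidal AUC_0→10 (subcutaneous injection):
  [0→4]: (0.0+744.6)/2 × 4 = 1489.2
  [4→5]: (744.6+668.3)/2 × 1 = 706.45
  [5→9]: (668.3+364.9)/2 × 4 = 2066.4
  [9→10]: (364.9+308.8)/2 × 1 = 336.85
  Sum = 4598.9 µg/L·hr
Tail: C_last/k_e = 308.8/0.172 = 1795.349
AUC_0→∞ (subcutaneous injection) = 4598.9 + 1795.349 = 6394.249 µg/L·hr
F = (AUC_ev/D_ev)/(AUC_iv/D_iv) = (6394.249/1000)/(3810/250) = 6.394249/15.24 = 0.4196

F = 0.420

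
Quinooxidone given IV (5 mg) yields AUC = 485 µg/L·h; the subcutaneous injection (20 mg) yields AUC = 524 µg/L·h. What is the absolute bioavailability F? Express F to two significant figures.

F = (AUC_ev / D_ev) / (AUC_iv / D_iv)
  = (524/20) / (485/5)
  = 26.2 / 97 = 0.2701

F = 0.27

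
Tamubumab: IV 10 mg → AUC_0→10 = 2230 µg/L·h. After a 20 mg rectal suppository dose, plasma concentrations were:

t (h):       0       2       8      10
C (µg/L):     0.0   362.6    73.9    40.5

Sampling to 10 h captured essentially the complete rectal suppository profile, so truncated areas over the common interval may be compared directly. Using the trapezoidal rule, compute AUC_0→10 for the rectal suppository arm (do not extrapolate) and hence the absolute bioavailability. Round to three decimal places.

Trapezoidal AUC_0→10 (rectal suppository):
  [0→2]: (0.0+362.6)/2 × 2 = 362.6
  [2→8]: (362.6+73.9)/2 × 6 = 1309.5
  [8→10]: (73.9+40.5)/2 × 2 = 114.4
  Sum = 1786.5 µg/L·h
F = (AUC_ev/D_ev)/(AUC_iv/D_iv) = (1786.5/20)/(2230/10) = 89.325/223 = 0.4006

F = 0.401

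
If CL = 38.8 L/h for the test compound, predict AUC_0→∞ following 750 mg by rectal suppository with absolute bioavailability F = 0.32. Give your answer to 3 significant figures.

AUC = 6.19 mg/L·h

AUC_0→∞ = F × Dose / CL
        = 0.32 × 750 / 38.8 = 6.18557 mg/L·h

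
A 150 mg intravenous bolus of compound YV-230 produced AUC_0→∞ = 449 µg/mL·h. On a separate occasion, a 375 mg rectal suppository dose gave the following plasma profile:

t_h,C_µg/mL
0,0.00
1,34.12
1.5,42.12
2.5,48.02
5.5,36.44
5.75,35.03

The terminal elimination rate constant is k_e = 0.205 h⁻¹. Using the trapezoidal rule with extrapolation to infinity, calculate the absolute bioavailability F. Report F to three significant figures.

Trapezoidal AUC_0→5.75 (rectal suppository):
  [0→1]: (0.00+34.12)/2 × 1 = 17.06
  [1→1.5]: (34.12+42.12)/2 × 0.5 = 19.06
  [1.5→2.5]: (42.12+48.02)/2 × 1 = 45.07
  [2.5→5.5]: (48.02+36.44)/2 × 3 = 126.69
  [5.5→5.75]: (36.44+35.03)/2 × 0.25 = 8.93375
  Sum = 216.81375 µg/mL·h
Tail: C_last/k_e = 35.03/0.205 = 170.878
AUC_0→∞ (rectal suppository) = 216.81375 + 170.878 = 387.69175 µg/mL·h
F = (AUC_ev/D_ev)/(AUC_iv/D_iv) = (387.69175/375)/(449/150) = 1.03384/2.99333 = 0.3454

F = 0.345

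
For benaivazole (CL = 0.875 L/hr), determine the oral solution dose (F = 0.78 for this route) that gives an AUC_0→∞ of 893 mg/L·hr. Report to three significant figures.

Dose = 1000 mg

Dose = CL × AUC_0→∞ / F
     = 0.875 × 893 / 0.78 = 1001.76 mg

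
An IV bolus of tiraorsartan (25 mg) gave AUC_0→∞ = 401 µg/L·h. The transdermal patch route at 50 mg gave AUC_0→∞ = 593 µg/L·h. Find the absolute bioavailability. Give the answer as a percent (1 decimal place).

F = 73.9%

F = (AUC_ev / D_ev) / (AUC_iv / D_iv)
  = (593/50) / (401/25)
  = 11.86 / 16.04 = 0.7394
  = 73.94%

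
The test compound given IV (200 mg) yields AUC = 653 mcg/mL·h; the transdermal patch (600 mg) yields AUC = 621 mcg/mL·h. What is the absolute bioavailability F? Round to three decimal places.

F = 0.317

F = (AUC_ev / D_ev) / (AUC_iv / D_iv)
  = (621/600) / (653/200)
  = 1.035 / 3.265 = 0.3170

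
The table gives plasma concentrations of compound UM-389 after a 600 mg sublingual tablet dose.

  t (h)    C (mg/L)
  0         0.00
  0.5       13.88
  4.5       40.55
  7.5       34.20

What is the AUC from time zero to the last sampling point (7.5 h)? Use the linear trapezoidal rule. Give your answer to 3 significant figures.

AUC = 224 mg/L·h

Trapezoidal AUC_0→7.5:
  [0→0.5]: (0.00+13.88)/2 × 0.5 = 3.47
  [0.5→4.5]: (13.88+40.55)/2 × 4 = 108.86
  [4.5→7.5]: (40.55+34.20)/2 × 3 = 112.125
  Sum = 224.455 mg/L·h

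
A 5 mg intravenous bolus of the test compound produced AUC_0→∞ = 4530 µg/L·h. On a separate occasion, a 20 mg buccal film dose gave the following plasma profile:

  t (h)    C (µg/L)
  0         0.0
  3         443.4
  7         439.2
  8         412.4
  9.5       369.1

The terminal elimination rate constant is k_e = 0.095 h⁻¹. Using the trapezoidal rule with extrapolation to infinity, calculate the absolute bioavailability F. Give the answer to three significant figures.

F = 0.404

Trapezoidal AUC_0→9.5 (buccal film):
  [0→3]: (0.0+443.4)/2 × 3 = 665.1
  [3→7]: (443.4+439.2)/2 × 4 = 1765.2
  [7→8]: (439.2+412.4)/2 × 1 = 425.8
  [8→9.5]: (412.4+369.1)/2 × 1.5 = 586.125
  Sum = 3442.225 µg/L·h
Tail: C_last/k_e = 369.1/0.095 = 3885.263
AUC_0→∞ (buccal film) = 3442.225 + 3885.263 = 7327.488 µg/L·h
F = (AUC_ev/D_ev)/(AUC_iv/D_iv) = (7327.488/20)/(4530/5) = 366.3744/906 = 0.4044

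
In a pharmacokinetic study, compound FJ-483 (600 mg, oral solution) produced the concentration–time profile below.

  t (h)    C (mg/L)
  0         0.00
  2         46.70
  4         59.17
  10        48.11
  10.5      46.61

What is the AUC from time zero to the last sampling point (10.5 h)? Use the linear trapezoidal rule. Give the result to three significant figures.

Trapezoidal AUC_0→10.5:
  [0→2]: (0.00+46.70)/2 × 2 = 46.7
  [2→4]: (46.70+59.17)/2 × 2 = 105.87
  [4→10]: (59.17+48.11)/2 × 6 = 321.84
  [10→10.5]: (48.11+46.61)/2 × 0.5 = 23.68
  Sum = 498.09 mg/L·h

AUC = 498 mg/L·h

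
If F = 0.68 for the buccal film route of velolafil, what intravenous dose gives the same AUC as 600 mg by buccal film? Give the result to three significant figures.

Systemic exposure from an extravascular dose = F × D_ev, so the equivalent IV dose is F × D_ev.
D_iv = F × D_ev = 0.68 × 600 = 408 mg

D_iv = 408 mg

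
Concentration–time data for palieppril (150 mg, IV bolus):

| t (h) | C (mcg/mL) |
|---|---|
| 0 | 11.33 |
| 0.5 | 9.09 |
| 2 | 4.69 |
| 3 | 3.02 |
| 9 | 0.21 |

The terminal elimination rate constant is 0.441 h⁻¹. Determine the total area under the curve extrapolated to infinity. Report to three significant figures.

Trapezoidal AUC_0→9:
  [0→0.5]: (11.33+9.09)/2 × 0.5 = 5.105
  [0.5→2]: (9.09+4.69)/2 × 1.5 = 10.335
  [2→3]: (4.69+3.02)/2 × 1 = 3.855
  [3→9]: (3.02+0.21)/2 × 6 = 9.69
  Sum = 28.985 mcg/mL·h
Extrapolated tail: C_last / k_e = 0.21 / 0.441 = 0.476
AUC_0→∞ = 28.985 + 0.476 = 29.461 mcg/mL·h

AUC = 29.5 mcg/mL·h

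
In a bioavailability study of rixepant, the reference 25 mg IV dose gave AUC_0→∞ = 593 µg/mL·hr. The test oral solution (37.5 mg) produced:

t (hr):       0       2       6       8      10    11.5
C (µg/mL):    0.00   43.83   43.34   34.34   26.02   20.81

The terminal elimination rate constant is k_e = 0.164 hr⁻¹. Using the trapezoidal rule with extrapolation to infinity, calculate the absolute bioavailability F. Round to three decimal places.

Trapezoidal AUC_0→11.5 (oral solution):
  [0→2]: (0.00+43.83)/2 × 2 = 43.83
  [2→6]: (43.83+43.34)/2 × 4 = 174.34
  [6→8]: (43.34+34.34)/2 × 2 = 77.68
  [8→10]: (34.34+26.02)/2 × 2 = 60.36
  [10→11.5]: (26.02+20.81)/2 × 1.5 = 35.1225
  Sum = 391.3325 µg/mL·hr
Tail: C_last/k_e = 20.81/0.164 = 126.890
AUC_0→∞ (oral solution) = 391.3325 + 126.890 = 518.2225 µg/mL·hr
F = (AUC_ev/D_ev)/(AUC_iv/D_iv) = (518.2225/37.5)/(593/25) = 13.8193/23.72 = 0.5826

F = 0.583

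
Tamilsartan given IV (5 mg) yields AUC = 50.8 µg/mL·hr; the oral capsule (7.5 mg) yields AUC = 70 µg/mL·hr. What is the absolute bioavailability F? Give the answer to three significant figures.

F = 0.919

F = (AUC_ev / D_ev) / (AUC_iv / D_iv)
  = (70/7.5) / (50.8/5)
  = 9.33333 / 10.16 = 0.9186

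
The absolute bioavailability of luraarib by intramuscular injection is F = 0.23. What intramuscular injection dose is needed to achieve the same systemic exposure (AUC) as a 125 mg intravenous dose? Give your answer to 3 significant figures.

D_intramuscular = 543 mg

For equal systemic exposure: F × D_ev = D_iv
D_ev = D_iv / F = 125 / 0.23 = 543.478 mg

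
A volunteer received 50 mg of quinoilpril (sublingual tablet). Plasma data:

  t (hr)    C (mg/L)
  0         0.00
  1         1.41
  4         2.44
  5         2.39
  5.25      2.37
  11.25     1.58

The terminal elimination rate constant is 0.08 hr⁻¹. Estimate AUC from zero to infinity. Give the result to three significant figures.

Trapezoidal AUC_0→11.25:
  [0→1]: (0.00+1.41)/2 × 1 = 0.705
  [1→4]: (1.41+2.44)/2 × 3 = 5.775
  [4→5]: (2.44+2.39)/2 × 1 = 2.415
  [5→5.25]: (2.39+2.37)/2 × 0.25 = 0.595
  [5.25→11.25]: (2.37+1.58)/2 × 6 = 11.85
  Sum = 21.34 mg/L·hr
Extrapolated tail: C_last / k_e = 1.58 / 0.08 = 19.750
AUC_0→∞ = 21.34 + 19.750 = 41.09 mg/L·hr

AUC = 41.1 mg/L·hr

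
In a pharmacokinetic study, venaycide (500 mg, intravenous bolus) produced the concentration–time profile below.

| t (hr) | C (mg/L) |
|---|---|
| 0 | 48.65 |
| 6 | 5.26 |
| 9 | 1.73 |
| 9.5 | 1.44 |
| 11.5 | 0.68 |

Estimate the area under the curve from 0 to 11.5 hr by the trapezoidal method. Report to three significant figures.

AUC = 175 mg/L·hr

Trapezoidal AUC_0→11.5:
  [0→6]: (48.65+5.26)/2 × 6 = 161.73
  [6→9]: (5.26+1.73)/2 × 3 = 10.485
  [9→9.5]: (1.73+1.44)/2 × 0.5 = 0.7925
  [9.5→11.5]: (1.44+0.68)/2 × 2 = 2.12
  Sum = 175.1275 mg/L·hr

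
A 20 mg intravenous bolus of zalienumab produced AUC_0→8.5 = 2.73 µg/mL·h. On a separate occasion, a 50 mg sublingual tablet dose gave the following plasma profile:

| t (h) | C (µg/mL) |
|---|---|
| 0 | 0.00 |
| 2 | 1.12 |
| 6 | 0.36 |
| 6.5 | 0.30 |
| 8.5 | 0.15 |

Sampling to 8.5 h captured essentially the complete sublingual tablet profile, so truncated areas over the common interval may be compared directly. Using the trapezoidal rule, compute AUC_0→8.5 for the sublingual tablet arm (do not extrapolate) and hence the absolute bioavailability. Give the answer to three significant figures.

Trapezoidal AUC_0→8.5 (sublingual tablet):
  [0→2]: (0.00+1.12)/2 × 2 = 1.12
  [2→6]: (1.12+0.36)/2 × 4 = 2.96
  [6→6.5]: (0.36+0.30)/2 × 0.5 = 0.165
  [6.5→8.5]: (0.30+0.15)/2 × 2 = 0.45
  Sum = 4.695 µg/mL·h
F = (AUC_ev/D_ev)/(AUC_iv/D_iv) = (4.695/50)/(2.73/20) = 0.0939/0.1365 = 0.6879

F = 0.688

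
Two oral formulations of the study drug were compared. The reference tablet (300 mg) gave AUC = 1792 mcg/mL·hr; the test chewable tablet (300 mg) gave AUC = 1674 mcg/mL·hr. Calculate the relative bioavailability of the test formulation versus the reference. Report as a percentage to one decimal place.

F_rel = (AUC_test/D_test) / (AUC_ref/D_ref)
      = (1674/300) / (1792/300)
      = 5.58 / 5.97333 = 0.9342 = 93.42%

F_rel = 93.4%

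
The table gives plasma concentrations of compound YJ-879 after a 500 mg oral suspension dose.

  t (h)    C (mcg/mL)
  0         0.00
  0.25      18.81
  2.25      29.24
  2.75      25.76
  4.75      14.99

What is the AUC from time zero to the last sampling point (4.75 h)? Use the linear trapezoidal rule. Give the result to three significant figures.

AUC = 105 mcg/mL·h

Trapezoidal AUC_0→4.75:
  [0→0.25]: (0.00+18.81)/2 × 0.25 = 2.35125
  [0.25→2.25]: (18.81+29.24)/2 × 2 = 48.05
  [2.25→2.75]: (29.24+25.76)/2 × 0.5 = 13.75
  [2.75→4.75]: (25.76+14.99)/2 × 2 = 40.75
  Sum = 104.90125 mcg/mL·h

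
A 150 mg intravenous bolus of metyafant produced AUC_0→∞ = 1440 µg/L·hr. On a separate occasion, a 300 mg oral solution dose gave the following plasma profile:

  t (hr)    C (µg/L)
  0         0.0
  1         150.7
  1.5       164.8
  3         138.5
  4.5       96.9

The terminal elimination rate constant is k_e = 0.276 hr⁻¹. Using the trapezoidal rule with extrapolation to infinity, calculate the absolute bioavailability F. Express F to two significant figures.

Trapezoidal AUC_0→4.5 (oral solution):
  [0→1]: (0.0+150.7)/2 × 1 = 75.35
  [1→1.5]: (150.7+164.8)/2 × 0.5 = 78.875
  [1.5→3]: (164.8+138.5)/2 × 1.5 = 227.475
  [3→4.5]: (138.5+96.9)/2 × 1.5 = 176.55
  Sum = 558.25 µg/L·hr
Tail: C_last/k_e = 96.9/0.276 = 351.087
AUC_0→∞ (oral solution) = 558.25 + 351.087 = 909.337 µg/L·hr
F = (AUC_ev/D_ev)/(AUC_iv/D_iv) = (909.337/300)/(1440/150) = 3.03112/9.6 = 0.3157

F = 0.32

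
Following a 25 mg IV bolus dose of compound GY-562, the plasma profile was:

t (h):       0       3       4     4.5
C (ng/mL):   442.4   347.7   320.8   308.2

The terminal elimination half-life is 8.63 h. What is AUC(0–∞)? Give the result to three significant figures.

AUC = 5510 ng/mL·h

Trapezoidal AUC_0→4.5:
  [0→3]: (442.4+347.7)/2 × 3 = 1185.15
  [3→4]: (347.7+320.8)/2 × 1 = 334.25
  [4→4.5]: (320.8+308.2)/2 × 0.5 = 157.25
  Sum = 1676.65 ng/mL·h
k_e = ln2 / t½ = 0.693147 / 8.63 = 0.0803 h^-1
Extrapolated tail: C_last / k_e = 308.2 / 0.0803 = 3838.107
AUC_0→∞ = 1676.65 + 3838.107 = 5514.757 ng/mL·h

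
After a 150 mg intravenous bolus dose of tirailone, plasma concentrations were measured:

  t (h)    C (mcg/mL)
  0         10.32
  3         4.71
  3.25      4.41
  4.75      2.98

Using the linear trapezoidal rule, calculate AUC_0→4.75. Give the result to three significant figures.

Trapezoidal AUC_0→4.75:
  [0→3]: (10.32+4.71)/2 × 3 = 22.545
  [3→3.25]: (4.71+4.41)/2 × 0.25 = 1.14
  [3.25→4.75]: (4.41+2.98)/2 × 1.5 = 5.5425
  Sum = 29.2275 mcg/mL·h

AUC = 29.2 mcg/mL·h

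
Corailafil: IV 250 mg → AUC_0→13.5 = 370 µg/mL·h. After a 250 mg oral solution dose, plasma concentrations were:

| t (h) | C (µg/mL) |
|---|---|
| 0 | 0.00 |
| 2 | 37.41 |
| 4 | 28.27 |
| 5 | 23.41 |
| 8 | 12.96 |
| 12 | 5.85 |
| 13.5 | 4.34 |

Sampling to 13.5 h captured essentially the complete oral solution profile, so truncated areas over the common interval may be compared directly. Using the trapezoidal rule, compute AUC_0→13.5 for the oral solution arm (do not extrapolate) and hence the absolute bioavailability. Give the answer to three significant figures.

Trapezoidal AUC_0→13.5 (oral solution):
  [0→2]: (0.00+37.41)/2 × 2 = 37.41
  [2→4]: (37.41+28.27)/2 × 2 = 65.68
  [4→5]: (28.27+23.41)/2 × 1 = 25.84
  [5→8]: (23.41+12.96)/2 × 3 = 54.555
  [8→12]: (12.96+5.85)/2 × 4 = 37.62
  [12→13.5]: (5.85+4.34)/2 × 1.5 = 7.6425
  Sum = 228.7475 µg/mL·h
F = (AUC_ev/D_ev)/(AUC_iv/D_iv) = (228.7475/250)/(370/250) = 0.91499/1.48 = 0.6182

F = 0.618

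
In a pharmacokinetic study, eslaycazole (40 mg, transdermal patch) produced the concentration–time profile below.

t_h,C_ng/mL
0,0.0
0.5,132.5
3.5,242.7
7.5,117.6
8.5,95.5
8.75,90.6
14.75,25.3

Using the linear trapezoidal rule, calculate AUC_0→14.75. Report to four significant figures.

AUC = 1794 ng/mL·h

Trapezoidal AUC_0→14.75:
  [0→0.5]: (0.0+132.5)/2 × 0.5 = 33.125
  [0.5→3.5]: (132.5+242.7)/2 × 3 = 562.8
  [3.5→7.5]: (242.7+117.6)/2 × 4 = 720.6
  [7.5→8.5]: (117.6+95.5)/2 × 1 = 106.55
  [8.5→8.75]: (95.5+90.6)/2 × 0.25 = 23.2625
  [8.75→14.75]: (90.6+25.3)/2 × 6 = 347.7
  Sum = 1794.0375 ng/mL·h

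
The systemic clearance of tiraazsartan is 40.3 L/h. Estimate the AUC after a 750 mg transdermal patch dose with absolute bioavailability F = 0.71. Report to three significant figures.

AUC_0→∞ = F × Dose / CL
        = 0.71 × 750 / 40.3 = 13.2134 mg/L·h

AUC = 13.2 mg/L·h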